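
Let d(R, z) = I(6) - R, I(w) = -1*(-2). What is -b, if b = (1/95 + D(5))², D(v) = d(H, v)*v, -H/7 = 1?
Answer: -18284176/9025 ≈ -2025.9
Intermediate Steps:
H = -7 (H = -7*1 = -7)
I(w) = 2
d(R, z) = 2 - R
D(v) = 9*v (D(v) = (2 - 1*(-7))*v = (2 + 7)*v = 9*v)
b = 18284176/9025 (b = (1/95 + 9*5)² = (1/95 + 45)² = (4276/95)² = 18284176/9025 ≈ 2025.9)
-b = -1*18284176/9025 = -18284176/9025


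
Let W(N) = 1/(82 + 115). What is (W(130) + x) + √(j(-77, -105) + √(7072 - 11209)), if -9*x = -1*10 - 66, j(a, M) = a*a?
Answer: 14981/1773 + √(5929 + I*√4137) ≈ 85.451 + 0.41765*I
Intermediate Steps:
j(a, M) = a²
W(N) = 1/197
x = 76/9 (x = -(-1*10 - 66)/9 = -(-10 - 66)/9 = -⅑*(-76) = 76/9 ≈ 8.4444)
(W(130) + x) + √(j(-77, -105) + √(7072 - 11209)) = (1/197 + 76/9) + √((-77)² + √(7072 - 11209)) = 14981/1773 + √(5929 + √(-4137)) = 14981/1773 + √(5929 + I*√4137)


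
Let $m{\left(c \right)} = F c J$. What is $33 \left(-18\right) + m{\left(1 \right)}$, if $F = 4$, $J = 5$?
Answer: $-574$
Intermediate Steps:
$m{\left(c \right)} = 20 c$ ($m{\left(c \right)} = 4 c 5 = 20 c$)
$33 \left(-18\right) + m{\left(1 \right)} = 33 \left(-18\right) + 20 \cdot 1 = -594 + 20 = -574$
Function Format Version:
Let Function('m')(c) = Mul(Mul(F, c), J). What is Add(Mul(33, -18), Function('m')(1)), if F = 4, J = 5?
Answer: -574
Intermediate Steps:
Function('m')(c) = Mul(20, c) (Function('m')(c) = Mul(Mul(4, c), 5) = Mul(20, c))
Add(Mul(33, -18), Function('m')(1)) = Add(Mul(33, -18), Mul(20, 1)) = Add(-594, 20) = -574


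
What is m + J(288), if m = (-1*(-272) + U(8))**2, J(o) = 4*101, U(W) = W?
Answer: 78804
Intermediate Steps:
J(o) = 404
m = 78400 (m = (-1*(-272) + 8)**2 = (272 + 8)**2 = 280**2 = 78400)
m + J(288) = 78400 + 404 = 78804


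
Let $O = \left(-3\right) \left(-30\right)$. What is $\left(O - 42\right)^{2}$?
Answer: $2304$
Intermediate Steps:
$O = 90$
$\left(O - 42\right)^{2} = \left(90 - 42\right)^{2} = 48^{2} = 2304$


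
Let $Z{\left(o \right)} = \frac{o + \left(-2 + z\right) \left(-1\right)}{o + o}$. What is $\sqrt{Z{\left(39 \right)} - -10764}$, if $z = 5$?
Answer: $\frac{\sqrt{1819194}}{13} \approx 103.75$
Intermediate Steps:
$Z{\left(o \right)} = \frac{-3 + o}{2 o}$ ($Z{\left(o \right)} = \frac{o + \left(-2 + 5\right) \left(-1\right)}{o + o} = \frac{o + 3 \left(-1\right)}{2 o} = \left(o - 3\right) \frac{1}{2 o} = \left(-3 + o\right) \frac{1}{2 o} = \frac{-3 + o}{2 o}$)
$\sqrt{Z{\left(39 \right)} - -10764} = \sqrt{\frac{-3 + 39}{2 \cdot 39} - -10764} = \sqrt{\frac{1}{2} \cdot \frac{1}{39} \cdot 36 + 10764} = \sqrt{\frac{6}{13} + 10764} = \sqrt{\frac{139938}{13}} = \frac{\sqrt{1819194}}{13}$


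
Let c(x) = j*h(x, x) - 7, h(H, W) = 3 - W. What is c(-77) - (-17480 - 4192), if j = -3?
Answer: 21425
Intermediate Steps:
c(x) = -16 + 3*x (c(x) = -3*(3 - x) - 7 = (-9 + 3*x) - 7 = -16 + 3*x)
c(-77) - (-17480 - 4192) = (-16 + 3*(-77)) - (-17480 - 4192) = (-16 - 231) - 1*(-21672) = -247 + 21672 = 21425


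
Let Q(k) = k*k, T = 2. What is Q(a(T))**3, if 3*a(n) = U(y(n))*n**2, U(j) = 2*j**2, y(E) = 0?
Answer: 0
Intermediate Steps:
a(n) = 0 (a(n) = ((2*0**2)*n**2)/3 = ((2*0)*n**2)/3 = (0*n**2)/3 = (1/3)*0 = 0)
Q(k) = k**2
Q(a(T))**3 = (0**2)**3 = 0**3 = 0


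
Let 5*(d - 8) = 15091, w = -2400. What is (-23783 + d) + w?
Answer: -115784/5 ≈ -23157.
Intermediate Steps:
d = 15131/5 (d = 8 + (⅕)*15091 = 8 + 15091/5 = 15131/5 ≈ 3026.2)
(-23783 + d) + w = (-23783 + 15131/5) - 2400 = -103784/5 - 2400 = -115784/5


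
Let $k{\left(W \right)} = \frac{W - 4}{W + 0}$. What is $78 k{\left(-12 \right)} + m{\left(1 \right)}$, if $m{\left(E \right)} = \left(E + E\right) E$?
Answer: $106$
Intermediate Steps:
$k{\left(W \right)} = \frac{-4 + W}{W}$
$m{\left(E \right)} = 2 E^{2}$ ($m{\left(E \right)} = 2 E E = 2 E^{2}$)
$78 k{\left(-12 \right)} + m{\left(1 \right)} = 78 \frac{-4 - 12}{-12} + 2 \cdot 1^{2} = 78 \left(\left(- \frac{1}{12}\right) \left(-16\right)\right) + 2 \cdot 1 = 78 \cdot \frac{4}{3} + 2 = 104 + 2 = 106$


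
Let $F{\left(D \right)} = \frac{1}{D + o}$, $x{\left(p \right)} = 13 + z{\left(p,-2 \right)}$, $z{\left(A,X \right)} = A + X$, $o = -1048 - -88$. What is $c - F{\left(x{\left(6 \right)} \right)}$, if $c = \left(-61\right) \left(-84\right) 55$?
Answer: $\frac{265756261}{943} \approx 2.8182 \cdot 10^{5}$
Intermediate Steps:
$o = -960$ ($o = -1048 + 88 = -960$)
$x{\left(p \right)} = 11 + p$ ($x{\left(p \right)} = 13 + \left(p - 2\right) = 13 + \left(-2 + p\right) = 11 + p$)
$F{\left(D \right)} = \frac{1}{-960 + D}$ ($F{\left(D \right)} = \frac{1}{D - 960} = \frac{1}{-960 + D}$)
$c = 281820$ ($c = 5124 \cdot 55 = 281820$)
$c - F{\left(x{\left(6 \right)} \right)} = 281820 - \frac{1}{-960 + \left(11 + 6\right)} = 281820 - \frac{1}{-960 + 17} = 281820 - \frac{1}{-943} = 281820 - - \frac{1}{943} = 281820 + \frac{1}{943} = \frac{265756261}{943}$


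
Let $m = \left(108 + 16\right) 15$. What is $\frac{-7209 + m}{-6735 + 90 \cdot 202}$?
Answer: $- \frac{1783}{3815} \approx -0.46737$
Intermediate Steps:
$m = 1860$ ($m = 124 \cdot 15 = 1860$)
$\frac{-7209 + m}{-6735 + 90 \cdot 202} = \frac{-7209 + 1860}{-6735 + 90 \cdot 202} = - \frac{5349}{-6735 + 18180} = - \frac{5349}{11445} = \left(-5349\right) \frac{1}{11445} = - \frac{1783}{3815}$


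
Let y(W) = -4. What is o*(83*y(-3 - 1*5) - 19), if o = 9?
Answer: -3159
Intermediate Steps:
o*(83*y(-3 - 1*5) - 19) = 9*(83*(-4) - 19) = 9*(-332 - 19) = 9*(-351) = -3159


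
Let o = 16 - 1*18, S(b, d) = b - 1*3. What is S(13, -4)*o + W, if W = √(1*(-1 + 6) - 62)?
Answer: -20 + I*√57 ≈ -20.0 + 7.5498*I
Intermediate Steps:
S(b, d) = -3 + b (S(b, d) = b - 3 = -3 + b)
o = -2 (o = 16 - 18 = -2)
W = I*√57 (W = √(1*5 - 62) = √(5 - 62) = √(-57) = I*√57 ≈ 7.5498*I)
S(13, -4)*o + W = (-3 + 13)*(-2) + I*√57 = 10*(-2) + I*√57 = -20 + I*√57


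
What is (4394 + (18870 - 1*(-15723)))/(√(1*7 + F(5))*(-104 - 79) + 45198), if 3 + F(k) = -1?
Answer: 65264238/75657731 + 2378207*√3/680919579 ≈ 0.86867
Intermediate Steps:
F(k) = -4 (F(k) = -3 - 1 = -4)
(4394 + (18870 - 1*(-15723)))/(√(1*7 + F(5))*(-104 - 79) + 45198) = (4394 + (18870 - 1*(-15723)))/(√(1*7 - 4)*(-104 - 79) + 45198) = (4394 + (18870 + 15723))/(√(7 - 4)*(-183) + 45198) = (4394 + 34593)/(√3*(-183) + 45198) = 38987/(-183*√3 + 45198) = 38987/(45198 - 183*√3)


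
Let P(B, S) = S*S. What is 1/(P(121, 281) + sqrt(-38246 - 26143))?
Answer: 78961/6234903910 - 13*I*sqrt(381)/6234903910 ≈ 1.2664e-5 - 4.0698e-8*I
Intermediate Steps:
P(B, S) = S**2
1/(P(121, 281) + sqrt(-38246 - 26143)) = 1/(281**2 + sqrt(-38246 - 26143)) = 1/(78961 + sqrt(-64389)) = 1/(78961 + 13*I*sqrt(381))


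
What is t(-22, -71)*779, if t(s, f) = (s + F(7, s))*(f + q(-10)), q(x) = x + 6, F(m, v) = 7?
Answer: 876375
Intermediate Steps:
q(x) = 6 + x
t(s, f) = (-4 + f)*(7 + s) (t(s, f) = (s + 7)*(f + (6 - 10)) = (7 + s)*(f - 4) = (7 + s)*(-4 + f) = (-4 + f)*(7 + s))
t(-22, -71)*779 = (-28 - 4*(-22) + 7*(-71) - 71*(-22))*779 = (-28 + 88 - 497 + 1562)*779 = 1125*779 = 876375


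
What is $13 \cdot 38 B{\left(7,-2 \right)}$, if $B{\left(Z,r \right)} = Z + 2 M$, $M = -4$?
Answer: $-494$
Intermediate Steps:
$B{\left(Z,r \right)} = -8 + Z$ ($B{\left(Z,r \right)} = Z + 2 \left(-4\right) = Z - 8 = -8 + Z$)
$13 \cdot 38 B{\left(7,-2 \right)} = 13 \cdot 38 \left(-8 + 7\right) = 494 \left(-1\right) = -494$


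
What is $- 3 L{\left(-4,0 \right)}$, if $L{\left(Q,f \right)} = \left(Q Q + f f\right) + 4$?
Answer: $-60$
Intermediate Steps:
$L{\left(Q,f \right)} = 4 + Q^{2} + f^{2}$ ($L{\left(Q,f \right)} = \left(Q^{2} + f^{2}\right) + 4 = 4 + Q^{2} + f^{2}$)
$- 3 L{\left(-4,0 \right)} = - 3 \left(4 + \left(-4\right)^{2} + 0^{2}\right) = - 3 \left(4 + 16 + 0\right) = \left(-3\right) 20 = -60$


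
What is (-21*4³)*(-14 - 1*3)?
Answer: 22848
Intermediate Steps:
(-21*4³)*(-14 - 1*3) = (-21*64)*(-14 - 3) = -1344*(-17) = 22848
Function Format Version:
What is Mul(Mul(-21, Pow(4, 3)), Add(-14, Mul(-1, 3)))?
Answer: 22848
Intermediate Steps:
Mul(Mul(-21, Pow(4, 3)), Add(-14, Mul(-1, 3))) = Mul(Mul(-21, 64), Add(-14, -3)) = Mul(-1344, -17) = 22848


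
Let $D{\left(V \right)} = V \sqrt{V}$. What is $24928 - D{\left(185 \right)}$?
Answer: $24928 - 185 \sqrt{185} \approx 22412.0$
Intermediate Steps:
$D{\left(V \right)} = V^{\frac{3}{2}}$
$24928 - D{\left(185 \right)} = 24928 - 185^{\frac{3}{2}} = 24928 - 185 \sqrt{185}$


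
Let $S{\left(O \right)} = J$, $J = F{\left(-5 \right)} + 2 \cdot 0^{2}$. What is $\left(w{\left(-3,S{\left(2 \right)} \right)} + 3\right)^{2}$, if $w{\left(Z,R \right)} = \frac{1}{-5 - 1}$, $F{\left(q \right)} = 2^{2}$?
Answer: $\frac{289}{36} \approx 8.0278$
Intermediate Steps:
$F{\left(q \right)} = 4$
$J = 4$ ($J = 4 + 2 \cdot 0^{2} = 4 + 2 \cdot 0 = 4 + 0 = 4$)
$S{\left(O \right)} = 4$
$w{\left(Z,R \right)} = - \frac{1}{6}$ ($w{\left(Z,R \right)} = \frac{1}{-6} = - \frac{1}{6}$)
$\left(w{\left(-3,S{\left(2 \right)} \right)} + 3\right)^{2} = \left(- \frac{1}{6} + 3\right)^{2} = \left(\frac{17}{6}\right)^{2} = \frac{289}{36}$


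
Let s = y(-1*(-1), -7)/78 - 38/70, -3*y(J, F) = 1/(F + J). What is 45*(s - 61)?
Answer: -3024181/1092 ≈ -2769.4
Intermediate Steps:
y(J, F) = -1/(3*(F + J))
s = -26641/49140 (s = -1/(3*(-7) + 3*(-1*(-1)))/78 - 38/70 = -1/(-21 + 3*1)*(1/78) - 38*1/70 = -1/(-21 + 3)*(1/78) - 19/35 = -1/(-18)*(1/78) - 19/35 = -1*(-1/18)*(1/78) - 19/35 = (1/18)*(1/78) - 19/35 = 1/1404 - 19/35 = -26641/49140 ≈ -0.54214)
45*(s - 61) = 45*(-26641/49140 - 61) = 45*(-3024181/49140) = -3024181/1092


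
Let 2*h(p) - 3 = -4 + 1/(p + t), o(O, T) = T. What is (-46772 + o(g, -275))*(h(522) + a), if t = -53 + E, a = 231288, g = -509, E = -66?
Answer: -337322875197/31 ≈ -1.0881e+10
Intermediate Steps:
t = -119 (t = -53 - 66 = -119)
h(p) = -1/2 + 1/(2*(-119 + p)) (h(p) = 3/2 + (-4 + 1/(p - 119))/2 = 3/2 + (-4 + 1/(-119 + p))/2 = 3/2 + (-2 + 1/(2*(-119 + p))) = -1/2 + 1/(2*(-119 + p)))
(-46772 + o(g, -275))*(h(522) + a) = (-46772 - 275)*((120 - 1*522)/(2*(-119 + 522)) + 231288) = -47047*((1/2)*(120 - 522)/403 + 231288) = -47047*((1/2)*(1/403)*(-402) + 231288) = -47047*(-201/403 + 231288) = -47047*93208863/403 = -337322875197/31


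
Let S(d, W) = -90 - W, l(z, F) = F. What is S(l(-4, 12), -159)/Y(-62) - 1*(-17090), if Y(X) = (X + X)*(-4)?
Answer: 8476709/496 ≈ 17090.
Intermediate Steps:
Y(X) = -8*X (Y(X) = (2*X)*(-4) = -8*X)
S(l(-4, 12), -159)/Y(-62) - 1*(-17090) = (-90 - 1*(-159))/((-8*(-62))) - 1*(-17090) = (-90 + 159)/496 + 17090 = 69*(1/496) + 17090 = 69/496 + 17090 = 8476709/496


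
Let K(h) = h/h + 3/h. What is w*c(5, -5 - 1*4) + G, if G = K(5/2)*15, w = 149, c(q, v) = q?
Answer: 778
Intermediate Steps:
K(h) = 1 + 3/h
G = 33 (G = ((3 + 5/2)/((5/2)))*15 = ((3 + 5*(1/2))/((5*(1/2))))*15 = ((3 + 5/2)/(5/2))*15 = ((2/5)*(11/2))*15 = (11/5)*15 = 33)
w*c(5, -5 - 1*4) + G = 149*5 + 33 = 745 + 33 = 778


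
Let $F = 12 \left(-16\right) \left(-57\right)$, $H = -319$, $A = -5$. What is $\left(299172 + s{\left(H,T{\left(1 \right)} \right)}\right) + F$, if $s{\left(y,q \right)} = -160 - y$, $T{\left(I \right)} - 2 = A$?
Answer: $310275$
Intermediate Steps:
$T{\left(I \right)} = -3$ ($T{\left(I \right)} = 2 - 5 = -3$)
$F = 10944$ ($F = \left(-192\right) \left(-57\right) = 10944$)
$\left(299172 + s{\left(H,T{\left(1 \right)} \right)}\right) + F = \left(299172 - -159\right) + 10944 = \left(299172 + \left(-160 + 319\right)\right) + 10944 = \left(299172 + 159\right) + 10944 = 299331 + 10944 = 310275$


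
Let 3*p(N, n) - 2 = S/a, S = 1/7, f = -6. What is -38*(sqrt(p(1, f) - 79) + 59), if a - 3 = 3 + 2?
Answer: -2242 - 19*I*sqrt(552678)/42 ≈ -2242.0 - 336.31*I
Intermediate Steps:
a = 8 (a = 3 + (3 + 2) = 3 + 5 = 8)
S = 1/7 ≈ 0.14286
p(N, n) = 113/168 (p(N, n) = 2/3 + ((1/7)/8)/3 = 2/3 + ((1/7)*(1/8))/3 = 2/3 + (1/3)*(1/56) = 2/3 + 1/168 = 113/168)
-38*(sqrt(p(1, f) - 79) + 59) = -38*(sqrt(113/168 - 79) + 59) = -38*(sqrt(-13159/168) + 59) = -38*(I*sqrt(552678)/84 + 59) = -38*(59 + I*sqrt(552678)/84) = -2242 - 19*I*sqrt(552678)/42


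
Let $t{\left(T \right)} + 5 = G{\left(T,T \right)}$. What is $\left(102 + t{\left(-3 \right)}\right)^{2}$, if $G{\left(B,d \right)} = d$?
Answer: $8836$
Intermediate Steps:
$t{\left(T \right)} = -5 + T$
$\left(102 + t{\left(-3 \right)}\right)^{2} = \left(102 - 8\right)^{2} = 94^{2} = 8836$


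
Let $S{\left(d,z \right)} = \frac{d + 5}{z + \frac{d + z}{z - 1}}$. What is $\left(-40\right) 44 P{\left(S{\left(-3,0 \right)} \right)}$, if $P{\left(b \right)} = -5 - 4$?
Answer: $15840$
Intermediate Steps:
$S{\left(d,z \right)} = \frac{5 + d}{z + \frac{d + z}{-1 + z}}$
$P{\left(b \right)} = -9$
$\left(-40\right) 44 P{\left(S{\left(-3,0 \right)} \right)} = \left(-40\right) 44 \left(-9\right) = \left(-1760\right) \left(-9\right) = 15840$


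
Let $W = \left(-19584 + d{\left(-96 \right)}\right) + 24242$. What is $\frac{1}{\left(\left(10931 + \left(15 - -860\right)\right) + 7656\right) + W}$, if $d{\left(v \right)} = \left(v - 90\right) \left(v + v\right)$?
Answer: $\frac{1}{59832} \approx 1.6713 \cdot 10^{-5}$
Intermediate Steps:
$d{\left(v \right)} = 2 v \left(-90 + v\right)$ ($d{\left(v \right)} = \left(-90 + v\right) 2 v = 2 v \left(-90 + v\right)$)
$W = 40370$ ($W = \left(-19584 + 2 \left(-96\right) \left(-90 - 96\right)\right) + 24242 = \left(-19584 + 2 \left(-96\right) \left(-186\right)\right) + 24242 = \left(-19584 + 35712\right) + 24242 = 16128 + 24242 = 40370$)
$\frac{1}{\left(\left(10931 + \left(15 - -860\right)\right) + 7656\right) + W} = \frac{1}{\left(\left(10931 + \left(15 - -860\right)\right) + 7656\right) + 40370} = \frac{1}{\left(\left(10931 + \left(15 + 860\right)\right) + 7656\right) + 40370} = \frac{1}{\left(\left(10931 + 875\right) + 7656\right) + 40370} = \frac{1}{\left(11806 + 7656\right) + 40370} = \frac{1}{19462 + 40370} = \frac{1}{59832}$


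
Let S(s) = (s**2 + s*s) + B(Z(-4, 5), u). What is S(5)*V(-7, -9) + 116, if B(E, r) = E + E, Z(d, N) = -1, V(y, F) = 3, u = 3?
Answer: 260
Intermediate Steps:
B(E, r) = 2*E
S(s) = -2 + 2*s**2 (S(s) = (s**2 + s*s) + 2*(-1) = (s**2 + s**2) - 2 = 2*s**2 - 2 = -2 + 2*s**2)
S(5)*V(-7, -9) + 116 = (-2 + 2*5**2)*3 + 116 = (-2 + 2*25)*3 + 116 = (-2 + 50)*3 + 116 = 48*3 + 116 = 144 + 116 = 260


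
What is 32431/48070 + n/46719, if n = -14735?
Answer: 806832439/2245782330 ≈ 0.35927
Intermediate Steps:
32431/48070 + n/46719 = 32431/48070 - 14735/46719 = 806832439/2245782330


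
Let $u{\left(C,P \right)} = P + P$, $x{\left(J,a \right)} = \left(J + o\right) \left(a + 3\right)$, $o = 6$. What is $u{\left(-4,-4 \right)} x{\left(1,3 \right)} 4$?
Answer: $-1344$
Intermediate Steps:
$x{\left(J,a \right)} = \left(3 + a\right) \left(6 + J\right)$ ($x{\left(J,a \right)} = \left(J + 6\right) \left(a + 3\right) = \left(6 + J\right) \left(3 + a\right) = \left(3 + a\right) \left(6 + J\right)$)
$u{\left(C,P \right)} = 2 P$
$u{\left(-4,-4 \right)} x{\left(1,3 \right)} 4 = 2 \left(-4\right) \left(18 + 3 \cdot 1 + 6 \cdot 3 + 1 \cdot 3\right) 4 = - 8 \left(18 + 3 + 18 + 3\right) 4 = \left(-8\right) 42 \cdot 4 = \left(-336\right) 4 = -1344$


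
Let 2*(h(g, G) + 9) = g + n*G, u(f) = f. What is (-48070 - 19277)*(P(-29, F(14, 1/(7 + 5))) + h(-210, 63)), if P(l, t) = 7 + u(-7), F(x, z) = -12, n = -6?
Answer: 20406141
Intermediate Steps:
P(l, t) = 0 (P(l, t) = 7 - 7 = 0)
h(g, G) = -9 + g/2 - 3*G (h(g, G) = -9 + (g - 6*G)/2 = -9 + (g/2 - 3*G) = -9 + g/2 - 3*G)
(-48070 - 19277)*(P(-29, F(14, 1/(7 + 5))) + h(-210, 63)) = (-48070 - 19277)*(0 + (-9 + (½)*(-210) - 3*63)) = -67347*(0 + (-9 - 105 - 189)) = -67347*(0 - 303) = -67347*(-303) = 20406141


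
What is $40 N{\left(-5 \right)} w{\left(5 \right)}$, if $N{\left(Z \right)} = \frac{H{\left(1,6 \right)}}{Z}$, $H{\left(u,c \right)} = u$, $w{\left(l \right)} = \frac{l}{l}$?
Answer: $-8$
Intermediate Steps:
$w{\left(l \right)} = 1$
$N{\left(Z \right)} = \frac{1}{Z}$ ($N{\left(Z \right)} = 1 \frac{1}{Z} = \frac{1}{Z}$)
$40 N{\left(-5 \right)} w{\left(5 \right)} = \frac{40}{-5} \cdot 1 = 40 \left(- \frac{1}{5}\right) 1 = \left(-8\right) 1 = -8$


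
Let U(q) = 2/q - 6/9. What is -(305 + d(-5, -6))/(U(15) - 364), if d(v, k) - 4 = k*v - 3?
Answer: 1260/1367 ≈ 0.92173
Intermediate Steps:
d(v, k) = 1 + k*v (d(v, k) = 4 + (k*v - 3) = 4 + (-3 + k*v) = 1 + k*v)
U(q) = -2/3 + 2/q (U(q) = 2/q - 6*1/9 = 2/q - 2/3 = -2/3 + 2/q)
-(305 + d(-5, -6))/(U(15) - 364) = -(305 + (1 - 6*(-5)))/((-2/3 + 2/15) - 364) = -(305 + (1 + 30))/((-2/3 + 2*(1/15)) - 364) = -(305 + 31)/((-2/3 + 2/15) - 364) = -336/(-8/15 - 364) = -336/(-5468/15) = -336*(-15)/5468 = -1*(-1260/1367) = 1260/1367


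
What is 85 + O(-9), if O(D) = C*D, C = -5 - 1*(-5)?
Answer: 85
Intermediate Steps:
C = 0 (C = -5 + 5 = 0)
O(D) = 0 (O(D) = 0*D = 0)
85 + O(-9) = 85 + 0 = 85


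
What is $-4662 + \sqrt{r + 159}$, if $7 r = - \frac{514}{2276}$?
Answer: $-4662 + \frac{\sqrt{10087640542}}{7966} \approx -4649.4$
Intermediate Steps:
$r = - \frac{257}{7966}$ ($r = \frac{\left(-514\right) \frac{1}{2276}}{7} = \frac{1}{7} \left(- \frac{257}{1138}\right) = - \frac{257}{7966} \approx -0.032262$)
$-4662 + \sqrt{r + 159} = -4662 + \sqrt{- \frac{257}{7966} + 159} = -4662 + \sqrt{\frac{1266337}{7966}} = -4662 + \frac{\sqrt{10087640542}}{7966}$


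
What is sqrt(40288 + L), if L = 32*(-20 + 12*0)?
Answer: 4*sqrt(2478) ≈ 199.12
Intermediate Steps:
L = -640 (L = 32*(-20 + 0) = 32*(-20) = -640)
sqrt(40288 + L) = sqrt(40288 - 640) = sqrt(39648) = 4*sqrt(2478)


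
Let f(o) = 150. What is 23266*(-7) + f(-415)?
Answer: -162712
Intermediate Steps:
23266*(-7) + f(-415) = 23266*(-7) + 150 = -162862 + 150 = -162712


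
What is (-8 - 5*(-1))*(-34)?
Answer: 102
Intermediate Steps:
(-8 - 5*(-1))*(-34) = (-8 + 5)*(-34) = -3*(-34) = 102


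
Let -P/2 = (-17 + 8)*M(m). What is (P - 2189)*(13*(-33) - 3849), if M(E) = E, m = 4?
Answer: 9056526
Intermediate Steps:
P = 72 (P = -2*(-17 + 8)*4 = -(-18)*4 = -2*(-36) = 72)
(P - 2189)*(13*(-33) - 3849) = (72 - 2189)*(13*(-33) - 3849) = -2117*(-429 - 3849) = -2117*(-4278) = 9056526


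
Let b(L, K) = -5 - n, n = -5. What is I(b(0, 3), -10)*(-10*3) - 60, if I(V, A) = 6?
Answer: -240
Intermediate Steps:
b(L, K) = 0 (b(L, K) = -5 - 1*(-5) = -5 + 5 = 0)
I(b(0, 3), -10)*(-10*3) - 60 = 6*(-10*3) - 60 = 6*(-30) - 60 = -180 - 60 = -240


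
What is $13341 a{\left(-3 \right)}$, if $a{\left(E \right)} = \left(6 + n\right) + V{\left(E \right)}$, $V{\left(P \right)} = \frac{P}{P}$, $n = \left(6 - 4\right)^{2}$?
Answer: $146751$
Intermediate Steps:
$n = 4$ ($n = 2^{2} = 4$)
$V{\left(P \right)} = 1$
$a{\left(E \right)} = 11$ ($a{\left(E \right)} = \left(6 + 4\right) + 1 = 10 + 1 = 11$)
$13341 a{\left(-3 \right)} = 13341 \cdot 11 = 146751$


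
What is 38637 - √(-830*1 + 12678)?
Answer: 38637 - 2*√2962 ≈ 38528.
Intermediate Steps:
38637 - √(-830*1 + 12678) = 38637 - √(-830 + 12678) = 38637 - √11848 = 38637 - 2*√2962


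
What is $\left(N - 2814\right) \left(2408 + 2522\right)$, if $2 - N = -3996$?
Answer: $5837120$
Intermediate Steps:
$N = 3998$ ($N = 2 - -3996 = 2 + 3996 = 3998$)
$\left(N - 2814\right) \left(2408 + 2522\right) = \left(3998 - 2814\right) \left(2408 + 2522\right) = 1184 \cdot 4930 = 5837120$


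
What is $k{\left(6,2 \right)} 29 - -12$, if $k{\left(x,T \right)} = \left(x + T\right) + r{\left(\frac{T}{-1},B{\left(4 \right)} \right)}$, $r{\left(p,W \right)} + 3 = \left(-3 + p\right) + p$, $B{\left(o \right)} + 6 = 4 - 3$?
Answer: $-46$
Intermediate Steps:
$B{\left(o \right)} = -5$ ($B{\left(o \right)} = -6 + \left(4 - 3\right) = -6 + 1 = -5$)
$r{\left(p,W \right)} = -6 + 2 p$ ($r{\left(p,W \right)} = -3 + \left(\left(-3 + p\right) + p\right) = -3 + \left(-3 + 2 p\right) = -6 + 2 p$)
$k{\left(x,T \right)} = -6 + x - T$ ($k{\left(x,T \right)} = \left(x + T\right) + \left(-6 + 2 \frac{T}{-1}\right) = \left(T + x\right) + \left(-6 + 2 T \left(-1\right)\right) = \left(T + x\right) + \left(-6 + 2 \left(- T\right)\right) = \left(T + x\right) - \left(6 + 2 T\right) = -6 + x - T$)
$k{\left(6,2 \right)} 29 - -12 = \left(-6 + 6 - 2\right) 29 - -12 = \left(-6 + 6 - 2\right) 29 + 12 = \left(-2\right) 29 + 12 = -58 + 12 = -46$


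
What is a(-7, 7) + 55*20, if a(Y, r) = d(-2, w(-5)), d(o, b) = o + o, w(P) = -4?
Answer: 1096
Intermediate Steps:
d(o, b) = 2*o
a(Y, r) = -4 (a(Y, r) = 2*(-2) = -4)
a(-7, 7) + 55*20 = -4 + 55*20 = -4 + 1100 = 1096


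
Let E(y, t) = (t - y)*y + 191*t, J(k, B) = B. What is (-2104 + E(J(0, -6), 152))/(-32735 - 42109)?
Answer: -2165/6237 ≈ -0.34712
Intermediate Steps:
E(y, t) = 191*t + y*(t - y) (E(y, t) = y*(t - y) + 191*t = 191*t + y*(t - y))
(-2104 + E(J(0, -6), 152))/(-32735 - 42109) = (-2104 + (-1*(-6)² + 191*152 + 152*(-6)))/(-32735 - 42109) = (-2104 + (-1*36 + 29032 - 912))/(-74844) = (-2104 + (-36 + 29032 - 912))*(-1/74844) = (-2104 + 28084)*(-1/74844) = 25980*(-1/74844) = -2165/6237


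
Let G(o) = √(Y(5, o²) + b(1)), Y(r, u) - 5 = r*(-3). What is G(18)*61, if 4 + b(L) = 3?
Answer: 61*I*√11 ≈ 202.31*I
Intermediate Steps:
b(L) = -1 (b(L) = -4 + 3 = -1)
Y(r, u) = 5 - 3*r (Y(r, u) = 5 + r*(-3) = 5 - 3*r)
G(o) = I*√11 (G(o) = √((5 - 3*5) - 1) = √((5 - 15) - 1) = √(-10 - 1) = √(-11) = I*√11)
G(18)*61 = (I*√11)*61 = 61*I*√11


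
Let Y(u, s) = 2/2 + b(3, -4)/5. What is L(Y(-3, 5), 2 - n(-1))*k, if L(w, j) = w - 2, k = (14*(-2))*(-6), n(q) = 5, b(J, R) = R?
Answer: -1512/5 ≈ -302.40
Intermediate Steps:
Y(u, s) = ⅕ (Y(u, s) = 2/2 - 4/5 = 2*(½) - 4*⅕ = 1 - ⅘ = ⅕)
k = 168 (k = -28*(-6) = 168)
L(w, j) = -2 + w
L(Y(-3, 5), 2 - n(-1))*k = (-2 + ⅕)*168 = -9/5*168 = -1512/5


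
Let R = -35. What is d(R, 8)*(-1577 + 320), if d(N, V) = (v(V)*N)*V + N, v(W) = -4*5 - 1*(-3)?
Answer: -5939325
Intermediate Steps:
v(W) = -17 (v(W) = -20 + 3 = -17)
d(N, V) = N - 17*N*V (d(N, V) = (-17*N)*V + N = -17*N*V + N = N - 17*N*V)
d(R, 8)*(-1577 + 320) = (-35*(1 - 17*8))*(-1577 + 320) = -35*(1 - 136)*(-1257) = -35*(-135)*(-1257) = 4725*(-1257) = -5939325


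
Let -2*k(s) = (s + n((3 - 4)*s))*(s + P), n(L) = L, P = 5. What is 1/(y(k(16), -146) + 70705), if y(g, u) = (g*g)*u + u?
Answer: 1/70559 ≈ 1.4173e-5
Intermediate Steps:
k(s) = 0 (k(s) = -(s + (3 - 4)*s)*(s + 5)/2 = -(s - s)*(5 + s)/2 = -0*(5 + s) = -½*0 = 0)
y(g, u) = u + u*g² (y(g, u) = g²*u + u = u*g² + u = u + u*g²)
1/(y(k(16), -146) + 70705) = 1/(-146*(1 + 0²) + 70705) = 1/(-146*(1 + 0) + 70705) = 1/(-146*1 + 70705) = 1/(-146 + 70705) = 1/70559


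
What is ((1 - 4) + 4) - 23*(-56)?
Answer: 1289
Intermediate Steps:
((1 - 4) + 4) - 23*(-56) = (-3 + 4) + 1288 = 1 + 1288 = 1289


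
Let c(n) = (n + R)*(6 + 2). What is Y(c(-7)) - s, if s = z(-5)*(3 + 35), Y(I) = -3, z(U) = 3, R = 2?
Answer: -117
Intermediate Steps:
c(n) = 16 + 8*n (c(n) = (n + 2)*(6 + 2) = (2 + n)*8 = 16 + 8*n)
s = 114 (s = 3*(3 + 35) = 3*38 = 114)
Y(c(-7)) - s = -3 - 1*114 = -3 - 114 = -117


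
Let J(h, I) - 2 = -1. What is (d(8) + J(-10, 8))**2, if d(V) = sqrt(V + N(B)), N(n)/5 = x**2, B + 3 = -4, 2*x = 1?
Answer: 41/4 + sqrt(37) ≈ 16.333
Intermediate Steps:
x = 1/2 (x = (1/2)*1 = 1/2 ≈ 0.50000)
B = -7 (B = -3 - 4 = -7)
J(h, I) = 1 (J(h, I) = 2 - 1 = 1)
N(n) = 5/4 (N(n) = 5*(1/2)**2 = 5*(1/4) = 5/4)
d(V) = sqrt(5/4 + V) (d(V) = sqrt(V + 5/4) = sqrt(5/4 + V))
(d(8) + J(-10, 8))**2 = (sqrt(5 + 4*8)/2 + 1)**2 = (sqrt(5 + 32)/2 + 1)**2 = (sqrt(37)/2 + 1)**2 = (1 + sqrt(37)/2)**2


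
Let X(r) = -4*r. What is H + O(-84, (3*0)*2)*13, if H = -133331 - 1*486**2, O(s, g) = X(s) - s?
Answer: -364067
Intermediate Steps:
O(s, g) = -5*s (O(s, g) = -4*s - s = -5*s)
H = -369527 (H = -133331 - 1*236196 = -133331 - 236196 = -369527)
H + O(-84, (3*0)*2)*13 = -369527 - 5*(-84)*13 = -369527 + 420*13 = -369527 + 5460 = -364067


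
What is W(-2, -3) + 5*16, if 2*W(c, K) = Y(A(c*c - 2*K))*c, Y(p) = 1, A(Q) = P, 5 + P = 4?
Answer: 79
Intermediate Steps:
P = -1 (P = -5 + 4 = -1)
A(Q) = -1
W(c, K) = c/2 (W(c, K) = (1*c)/2 = c/2)
W(-2, -3) + 5*16 = (½)*(-2) + 5*16 = -1 + 80 = 79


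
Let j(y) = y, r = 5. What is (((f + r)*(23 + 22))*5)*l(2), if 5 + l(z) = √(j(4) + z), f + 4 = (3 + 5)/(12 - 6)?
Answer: -2625 + 525*√6 ≈ -1339.0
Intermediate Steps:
f = -8/3 (f = -4 + (3 + 5)/(12 - 6) = -4 + 8/6 = -4 + 8*(⅙) = -4 + 4/3 = -8/3 ≈ -2.6667)
l(z) = -5 + √(4 + z)
(((f + r)*(23 + 22))*5)*l(2) = (((-8/3 + 5)*(23 + 22))*5)*(-5 + √(4 + 2)) = (((7/3)*45)*5)*(-5 + √6) = (105*5)*(-5 + √6) = 525*(-5 + √6) = -2625 + 525*√6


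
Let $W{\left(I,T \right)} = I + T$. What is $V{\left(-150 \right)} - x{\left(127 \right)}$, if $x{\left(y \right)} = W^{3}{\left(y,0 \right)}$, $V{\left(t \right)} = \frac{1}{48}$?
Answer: $- \frac{98322383}{48} \approx -2.0484 \cdot 10^{6}$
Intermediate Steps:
$V{\left(t \right)} = \frac{1}{48}$
$x{\left(y \right)} = y^{3}$ ($x{\left(y \right)} = \left(y + 0\right)^{3} = y^{3}$)
$V{\left(-150 \right)} - x{\left(127 \right)} = \frac{1}{48} - 127^{3} = \frac{1}{48} - 2048383 = - \frac{98322383}{48}$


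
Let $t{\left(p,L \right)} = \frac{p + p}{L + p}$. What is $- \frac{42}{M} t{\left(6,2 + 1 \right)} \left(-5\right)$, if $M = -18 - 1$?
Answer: $- \frac{280}{19} \approx -14.737$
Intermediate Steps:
$M = -19$ ($M = -18 - 1 = -19$)
$t{\left(p,L \right)} = \frac{2 p}{L + p}$
$- \frac{42}{M} t{\left(6,2 + 1 \right)} \left(-5\right) = - \frac{42}{-19} \cdot 2 \cdot 6 \frac{1}{\left(2 + 1\right) + 6} \left(-5\right) = \left(-42\right) \left(- \frac{1}{19}\right) 2 \cdot 6 \frac{1}{3 + 6} \left(-5\right) = \frac{42 \cdot 2 \cdot 6 \cdot \frac{1}{9}}{19} \left(-5\right) = \frac{42}{19} \cdot \frac{4}{3} \left(-5\right) = \frac{56}{19} \left(-5\right) = - \frac{280}{19}$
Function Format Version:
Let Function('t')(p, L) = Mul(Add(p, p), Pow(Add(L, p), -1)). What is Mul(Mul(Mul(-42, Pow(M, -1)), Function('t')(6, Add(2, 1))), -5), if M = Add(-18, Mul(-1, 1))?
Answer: Rational(-280, 19) ≈ -14.737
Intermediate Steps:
M = -19 (M = Add(-18, -1) = -19)
Function('t')(p, L) = Mul(2, p, Pow(Add(L, p), -1)) (Function('t')(p, L) = Mul(Mul(2, p), Pow(Add(L, p), -1)) = Mul(2, p, Pow(Add(L, p), -1)))
Mul(Mul(Mul(-42, Pow(M, -1)), Function('t')(6, Add(2, 1))), -5) = Mul(Mul(Mul(-42, Pow(-19, -1)), Mul(2, 6, Pow(Add(Add(2, 1), 6), -1))), -5) = Mul(Mul(Mul(-42, Rational(-1, 19)), Mul(2, 6, Pow(Add(3, 6), -1))), -5) = Mul(Mul(Rational(42, 19), Mul(2, 6, Pow(9, -1))), -5) = Mul(Mul(Rational(42, 19), Mul(2, 6, Rational(1, 9))), -5) = Mul(Mul(Rational(42, 19), Rational(4, 3)), -5) = Mul(Rational(56, 19), -5) = Rational(-280, 19)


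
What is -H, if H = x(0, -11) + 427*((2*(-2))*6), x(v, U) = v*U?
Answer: 10248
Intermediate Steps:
x(v, U) = U*v
H = -10248 (H = -11*0 + 427*((2*(-2))*6) = 0 + 427*(-4*6) = 0 + 427*(-24) = 0 - 10248 = -10248)
-H = -1*(-10248) = 10248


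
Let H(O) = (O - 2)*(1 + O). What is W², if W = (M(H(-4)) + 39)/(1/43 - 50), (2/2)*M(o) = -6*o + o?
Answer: 4809249/4618201 ≈ 1.0414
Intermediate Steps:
H(O) = (1 + O)*(-2 + O) (H(O) = (-2 + O)*(1 + O) = (1 + O)*(-2 + O))
M(o) = -5*o (M(o) = -6*o + o = -5*o)
W = 2193/2149 (W = (-5*(-2 + (-4)² - 1*(-4)) + 39)/(1/43 - 50) = (-5*(-2 + 16 + 4) + 39)/(1/43 - 50) = (-5*18 + 39)/(-2149/43) = (-90 + 39)*(-43/2149) = -51*(-43/2149) = 2193/2149 ≈ 1.0205)
W² = (2193/2149)² = 4809249/4618201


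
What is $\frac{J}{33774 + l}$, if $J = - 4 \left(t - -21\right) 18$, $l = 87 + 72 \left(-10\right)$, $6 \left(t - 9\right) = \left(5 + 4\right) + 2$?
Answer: $- \frac{764}{11047} \approx -0.069159$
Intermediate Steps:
$t = \frac{65}{6}$ ($t = 9 + \frac{\left(5 + 4\right) + 2}{6} = 9 + \frac{9 + 2}{6} = 9 + \frac{1}{6} \cdot 11 = 9 + \frac{11}{6} = \frac{65}{6} \approx 10.833$)
$l = -633$ ($l = 87 - 720 = -633$)
$J = -2292$ ($J = - 4 \left(\frac{65}{6} - -21\right) 18 = - 4 \left(\frac{65}{6} + 21\right) 18 = \left(-4\right) \frac{191}{6} \cdot 18 = \left(- \frac{382}{3}\right) 18 = -2292$)
$\frac{J}{33774 + l} = - \frac{2292}{33774 - 633} = - \frac{2292}{33141} = \left(-2292\right) \frac{1}{33141} = - \frac{764}{11047}$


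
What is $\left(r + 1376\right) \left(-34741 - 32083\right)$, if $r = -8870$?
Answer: $500779056$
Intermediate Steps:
$\left(r + 1376\right) \left(-34741 - 32083\right) = \left(-8870 + 1376\right) \left(-34741 - 32083\right) = \left(-7494\right) \left(-66824\right) = 500779056$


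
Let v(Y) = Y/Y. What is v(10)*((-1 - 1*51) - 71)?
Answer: -123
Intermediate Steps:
v(Y) = 1
v(10)*((-1 - 1*51) - 71) = 1*((-1 - 1*51) - 71) = 1*((-1 - 51) - 71) = 1*(-52 - 71) = 1*(-123) = -123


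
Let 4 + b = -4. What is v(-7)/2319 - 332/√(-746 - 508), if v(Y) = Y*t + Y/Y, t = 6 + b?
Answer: 5/773 + 166*I*√1254/627 ≈ 0.0064683 + 9.3754*I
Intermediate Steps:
b = -8 (b = -4 - 4 = -8)
t = -2 (t = 6 - 8 = -2)
v(Y) = 1 - 2*Y (v(Y) = Y*(-2) + Y/Y = -2*Y + 1 = 1 - 2*Y)
v(-7)/2319 - 332/√(-746 - 508) = (1 - 2*(-7))/2319 - 332/√(-746 - 508) = (1 + 14)*(1/2319) - 332*(-I*√1254/1254) = 15*(1/2319) - 332*(-I*√1254/1254) = 5/773 - (-166)*I*√1254/627 = 5/773 + 166*I*√1254/627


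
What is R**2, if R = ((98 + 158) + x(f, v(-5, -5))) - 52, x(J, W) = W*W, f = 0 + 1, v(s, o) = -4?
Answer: 48400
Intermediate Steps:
f = 1
x(J, W) = W**2
R = 220 (R = ((98 + 158) + (-4)**2) - 52 = (256 + 16) - 52 = 272 - 52 = 220)
R**2 = 220**2 = 48400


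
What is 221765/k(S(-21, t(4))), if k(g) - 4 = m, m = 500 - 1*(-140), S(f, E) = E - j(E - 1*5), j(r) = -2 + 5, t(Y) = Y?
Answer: 221765/644 ≈ 344.36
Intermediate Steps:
j(r) = 3
S(f, E) = -3 + E (S(f, E) = E - 1*3 = E - 3 = -3 + E)
m = 640 (m = 500 + 140 = 640)
k(g) = 644 (k(g) = 4 + 640 = 644)
221765/k(S(-21, t(4))) = 221765/644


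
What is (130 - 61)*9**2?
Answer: 5589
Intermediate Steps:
(130 - 61)*9**2 = 69*81 = 5589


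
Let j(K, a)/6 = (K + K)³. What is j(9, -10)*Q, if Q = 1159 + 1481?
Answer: 92378880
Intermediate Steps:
j(K, a) = 48*K³ (j(K, a) = 6*(K + K)³ = 6*(2*K)³ = 6*(8*K³) = 48*K³)
Q = 2640
j(9, -10)*Q = (48*9³)*2640 = (48*729)*2640 = 34992*2640 = 92378880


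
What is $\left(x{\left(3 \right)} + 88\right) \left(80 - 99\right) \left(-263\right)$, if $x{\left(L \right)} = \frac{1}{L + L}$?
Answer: $\frac{2643413}{6} \approx 4.4057 \cdot 10^{5}$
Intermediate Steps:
$x{\left(L \right)} = \frac{1}{2 L}$
$\left(x{\left(3 \right)} + 88\right) \left(80 - 99\right) \left(-263\right) = \left(\frac{1}{2 \cdot 3} + 88\right) \left(80 - 99\right) \left(-263\right) = \left(\frac{1}{2} \cdot \frac{1}{3} + 88\right) \left(-19\right) \left(-263\right) = \left(\frac{1}{6} + 88\right) \left(-19\right) \left(-263\right) = \frac{529}{6} \left(-19\right) \left(-263\right) = \left(- \frac{10051}{6}\right) \left(-263\right) = \frac{2643413}{6}$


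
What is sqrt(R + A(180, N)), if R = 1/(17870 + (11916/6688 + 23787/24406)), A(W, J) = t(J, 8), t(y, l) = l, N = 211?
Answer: 8*sqrt(16622712297237238019803)/364665282589 ≈ 2.8284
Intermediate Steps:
A(W, J) = 8
R = 20403416/364665282589 (R = 1/(17870 + (11916*(1/6688) + 23787*(1/24406))) = 1/(17870 + (2979/1672 + 23787/24406)) = 1/(17870 + 56238669/20403416) = 1/(364665282589/20403416) = 20403416/364665282589 ≈ 5.5951e-5)
sqrt(R + A(180, N)) = sqrt(20403416/364665282589 + 8) = sqrt(2917342664128/364665282589) = 8*sqrt(16622712297237238019803)/364665282589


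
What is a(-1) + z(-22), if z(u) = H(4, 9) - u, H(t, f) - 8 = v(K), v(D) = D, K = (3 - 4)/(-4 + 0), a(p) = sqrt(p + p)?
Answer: 121/4 + I*sqrt(2) ≈ 30.25 + 1.4142*I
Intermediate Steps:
a(p) = sqrt(2)*sqrt(p) (a(p) = sqrt(2*p) = sqrt(2)*sqrt(p))
K = 1/4 (K = -1/(-4) = -1*(-1/4) = 1/4 ≈ 0.25000)
H(t, f) = 33/4 (H(t, f) = 8 + 1/4 = 33/4)
z(u) = 33/4 - u
a(-1) + z(-22) = sqrt(2)*sqrt(-1) + (33/4 - 1*(-22)) = sqrt(2)*I + (33/4 + 22) = I*sqrt(2) + 121/4 = 121/4 + I*sqrt(2)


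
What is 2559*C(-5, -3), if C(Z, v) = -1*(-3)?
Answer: 7677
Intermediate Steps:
C(Z, v) = 3
2559*C(-5, -3) = 2559*3 = 7677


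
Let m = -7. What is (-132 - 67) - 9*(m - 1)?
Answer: -127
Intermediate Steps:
(-132 - 67) - 9*(m - 1) = (-132 - 67) - 9*(-7 - 1) = -199 - 9*(-8) = -199 + 72 = -127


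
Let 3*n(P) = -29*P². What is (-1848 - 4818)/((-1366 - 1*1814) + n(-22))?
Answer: 9999/11788 ≈ 0.84824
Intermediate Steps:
n(P) = -29*P²/3 (n(P) = (-29*P²)/3 = -29*P²/3)
(-1848 - 4818)/((-1366 - 1*1814) + n(-22)) = (-1848 - 4818)/((-1366 - 1*1814) - 29/3*(-22)²) = -6666/((-1366 - 1814) - 29/3*484) = -6666/(-3180 - 14036/3) = -6666/(-23576/3) = -6666*(-3/23576) = 9999/11788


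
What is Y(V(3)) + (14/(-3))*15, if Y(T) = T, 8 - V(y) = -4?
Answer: -58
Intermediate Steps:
V(y) = 12 (V(y) = 8 - 1*(-4) = 8 + 4 = 12)
Y(V(3)) + (14/(-3))*15 = 12 + (14/(-3))*15 = 12 + (14*(-⅓))*15 = 12 - 14/3*15 = 12 - 70 = -58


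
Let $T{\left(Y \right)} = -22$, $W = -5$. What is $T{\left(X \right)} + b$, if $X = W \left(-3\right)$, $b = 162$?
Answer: $140$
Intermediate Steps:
$X = 15$ ($X = \left(-5\right) \left(-3\right) = 15$)
$T{\left(X \right)} + b = -22 + 162 = 140$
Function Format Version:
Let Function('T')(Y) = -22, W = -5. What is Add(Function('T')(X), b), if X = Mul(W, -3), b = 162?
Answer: 140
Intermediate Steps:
X = 15 (X = Mul(-5, -3) = 15)
Add(Function('T')(X), b) = Add(-22, 162) = 140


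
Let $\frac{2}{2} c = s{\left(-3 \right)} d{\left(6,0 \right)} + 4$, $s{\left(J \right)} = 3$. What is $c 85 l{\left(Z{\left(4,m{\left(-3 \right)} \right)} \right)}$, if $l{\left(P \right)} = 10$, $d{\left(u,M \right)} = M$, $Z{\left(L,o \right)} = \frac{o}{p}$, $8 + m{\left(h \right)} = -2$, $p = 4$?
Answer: $3400$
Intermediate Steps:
$m{\left(h \right)} = -10$ ($m{\left(h \right)} = -8 - 2 = -10$)
$Z{\left(L,o \right)} = \frac{o}{4}$
$c = 4$ ($c = 3 \cdot 0 + 4 = 0 + 4 = 4$)
$c 85 l{\left(Z{\left(4,m{\left(-3 \right)} \right)} \right)} = 4 \cdot 85 \cdot 10 = 340 \cdot 10 = 3400$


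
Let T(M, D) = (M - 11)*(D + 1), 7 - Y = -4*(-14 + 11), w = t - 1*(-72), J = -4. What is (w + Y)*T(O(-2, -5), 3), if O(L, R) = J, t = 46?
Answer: -6780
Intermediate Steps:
w = 118 (w = 46 - 1*(-72) = 46 + 72 = 118)
O(L, R) = -4
Y = -5 (Y = 7 - (-4)*(-14 + 11) = 7 - (-4)*(-3) = 7 - 1*12 = 7 - 12 = -5)
T(M, D) = (1 + D)*(-11 + M) (T(M, D) = (-11 + M)*(1 + D) = (1 + D)*(-11 + M))
(w + Y)*T(O(-2, -5), 3) = (118 - 5)*(-11 - 4 - 11*3 + 3*(-4)) = 113*(-11 - 4 - 33 - 12) = 113*(-60) = -6780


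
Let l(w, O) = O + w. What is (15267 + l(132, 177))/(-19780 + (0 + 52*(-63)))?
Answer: -177/262 ≈ -0.67557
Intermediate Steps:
(15267 + l(132, 177))/(-19780 + (0 + 52*(-63))) = (15267 + (177 + 132))/(-19780 + (0 + 52*(-63))) = (15267 + 309)/(-19780 + (0 - 3276)) = 15576/(-19780 - 3276) = 15576/(-23056) = 15576*(-1/23056) = -177/262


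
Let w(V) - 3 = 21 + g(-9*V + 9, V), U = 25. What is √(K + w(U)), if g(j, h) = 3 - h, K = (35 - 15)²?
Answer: √402 ≈ 20.050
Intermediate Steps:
K = 400 (K = 20² = 400)
w(V) = 27 - V (w(V) = 3 + (21 + (3 - V)) = 3 + (24 - V) = 27 - V)
√(K + w(U)) = √(400 + (27 - 1*25)) = √(400 + (27 - 25)) = √(400 + 2) = √402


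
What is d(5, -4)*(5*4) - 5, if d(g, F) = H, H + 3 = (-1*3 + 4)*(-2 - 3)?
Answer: -165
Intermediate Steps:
H = -8 (H = -3 + (-1*3 + 4)*(-2 - 3) = -3 + (-3 + 4)*(-5) = -3 + 1*(-5) = -3 - 5 = -8)
d(g, F) = -8
d(5, -4)*(5*4) - 5 = -40*4 - 5 = -8*20 - 5 = -160 - 5 = -165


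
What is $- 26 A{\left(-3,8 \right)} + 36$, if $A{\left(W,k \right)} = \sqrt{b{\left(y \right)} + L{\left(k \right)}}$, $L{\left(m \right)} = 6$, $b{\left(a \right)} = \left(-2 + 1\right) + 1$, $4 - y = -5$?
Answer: $36 - 26 \sqrt{6} \approx -27.687$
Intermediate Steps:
$y = 9$ ($y = 4 - -5 = 4 + 5 = 9$)
$b{\left(a \right)} = 0$ ($b{\left(a \right)} = -1 + 1 = 0$)
$A{\left(W,k \right)} = \sqrt{6}$ ($A{\left(W,k \right)} = \sqrt{0 + 6} = \sqrt{6}$)
$- 26 A{\left(-3,8 \right)} + 36 = - 26 \sqrt{6} + 36 = 36 - 26 \sqrt{6}$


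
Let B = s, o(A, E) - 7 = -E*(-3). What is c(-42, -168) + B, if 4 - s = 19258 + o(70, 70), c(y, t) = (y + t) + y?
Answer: -19723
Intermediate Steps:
o(A, E) = 7 + 3*E (o(A, E) = 7 - E*(-3) = 7 + 3*E)
c(y, t) = t + 2*y (c(y, t) = (t + y) + y = t + 2*y)
s = -19471 (s = 4 - (19258 + (7 + 3*70)) = 4 - (19258 + (7 + 210)) = 4 - (19258 + 217) = 4 - 1*19475 = 4 - 19475 = -19471)
B = -19471
c(-42, -168) + B = (-168 + 2*(-42)) - 19471 = (-168 - 84) - 19471 = -252 - 19471 = -19723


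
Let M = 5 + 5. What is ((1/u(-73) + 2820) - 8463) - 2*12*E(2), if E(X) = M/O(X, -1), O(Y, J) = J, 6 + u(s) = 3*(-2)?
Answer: -64837/12 ≈ -5403.1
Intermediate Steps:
M = 10
u(s) = -12 (u(s) = -6 + 3*(-2) = -6 - 6 = -12)
E(X) = -10 (E(X) = 10/(-1) = 10*(-1) = -10)
((1/u(-73) + 2820) - 8463) - 2*12*E(2) = ((1/(-12) + 2820) - 8463) - 2*12*(-10) = ((-1/12 + 2820) - 8463) - 24*(-10) = (33839/12 - 8463) - 1*(-240) = -67717/12 + 240 = -64837/12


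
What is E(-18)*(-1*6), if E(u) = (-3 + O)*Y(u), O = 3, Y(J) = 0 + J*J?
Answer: 0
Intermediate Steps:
Y(J) = J**2 (Y(J) = 0 + J**2 = J**2)
E(u) = 0 (E(u) = (-3 + 3)*u**2 = 0*u**2 = 0)
E(-18)*(-1*6) = 0*(-1*6) = 0*(-6) = 0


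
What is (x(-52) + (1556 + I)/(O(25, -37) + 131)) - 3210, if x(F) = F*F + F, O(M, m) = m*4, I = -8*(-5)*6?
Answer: -11282/17 ≈ -663.65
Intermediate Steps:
I = 240 (I = 40*6 = 240)
O(M, m) = 4*m
x(F) = F + F² (x(F) = F² + F = F + F²)
(x(-52) + (1556 + I)/(O(25, -37) + 131)) - 3210 = (-52*(1 - 52) + (1556 + 240)/(4*(-37) + 131)) - 3210 = (-52*(-51) + 1796/(-148 + 131)) - 3210 = (2652 + 1796/(-17)) - 3210 = (2652 + 1796*(-1/17)) - 3210 = (2652 - 1796/17) - 3210 = 43288/17 - 3210 = -11282/17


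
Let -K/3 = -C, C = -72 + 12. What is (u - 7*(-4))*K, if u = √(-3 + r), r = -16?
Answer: -5040 - 180*I*√19 ≈ -5040.0 - 784.6*I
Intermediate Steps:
C = -60
K = -180 (K = -(-3)*(-60) = -3*60 = -180)
u = I*√19 (u = √(-3 - 16) = √(-19) = I*√19 ≈ 4.3589*I)
(u - 7*(-4))*K = (I*√19 - 7*(-4))*(-180) = (I*√19 + 28)*(-180) = (28 + I*√19)*(-180) = -5040 - 180*I*√19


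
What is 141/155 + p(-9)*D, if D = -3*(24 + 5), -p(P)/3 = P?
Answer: -363954/155 ≈ -2348.1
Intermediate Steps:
p(P) = -3*P
D = -87 (D = -3*29 = -87)
141/155 + p(-9)*D = 141/155 - 3*(-9)*(-87) = 141*(1/155) + 27*(-87) = 141/155 - 2349 = -363954/155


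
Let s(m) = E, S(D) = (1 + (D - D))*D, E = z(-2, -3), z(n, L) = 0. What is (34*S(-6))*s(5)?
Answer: 0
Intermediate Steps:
E = 0
S(D) = D (S(D) = (1 + 0)*D = 1*D = D)
s(m) = 0
(34*S(-6))*s(5) = (34*(-6))*0 = -204*0 = 0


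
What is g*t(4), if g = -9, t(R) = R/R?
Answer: -9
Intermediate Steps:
t(R) = 1
g*t(4) = -9*1 = -9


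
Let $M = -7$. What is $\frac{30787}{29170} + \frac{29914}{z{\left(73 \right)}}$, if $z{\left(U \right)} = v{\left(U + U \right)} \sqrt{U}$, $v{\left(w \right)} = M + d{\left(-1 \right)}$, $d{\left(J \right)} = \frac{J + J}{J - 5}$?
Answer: $\frac{30787}{29170} - \frac{44871 \sqrt{73}}{730} \approx -524.12$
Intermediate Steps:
$d{\left(J \right)} = \frac{2 J}{-5 + J}$
$v{\left(w \right)} = - \frac{20}{3}$ ($v{\left(w \right)} = -7 + 2 \left(-1\right) \frac{1}{-5 - 1} = -7 + 2 \left(-1\right) \frac{1}{-6} = -7 + 2 \left(-1\right) \left(- \frac{1}{6}\right) = -7 + \frac{1}{3} = - \frac{20}{3}$)
$z{\left(U \right)} = - \frac{20 \sqrt{U}}{3}$
$\frac{30787}{29170} + \frac{29914}{z{\left(73 \right)}} = \frac{30787}{29170} + \frac{29914}{\left(- \frac{20}{3}\right) \sqrt{73}} = 30787 \cdot \frac{1}{29170} + 29914 \left(- \frac{3 \sqrt{73}}{1460}\right) = \frac{30787}{29170} - \frac{44871 \sqrt{73}}{730}$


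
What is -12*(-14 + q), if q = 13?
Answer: 12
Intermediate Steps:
-12*(-14 + q) = -12*(-14 + 13) = -12*(-1) = 12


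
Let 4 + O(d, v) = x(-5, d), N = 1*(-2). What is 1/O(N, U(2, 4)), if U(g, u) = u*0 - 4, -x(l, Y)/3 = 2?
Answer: -⅒ ≈ -0.10000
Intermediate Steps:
N = -2
x(l, Y) = -6 (x(l, Y) = -3*2 = -6)
U(g, u) = -4 (U(g, u) = 0 - 4 = -4)
O(d, v) = -10 (O(d, v) = -4 - 6 = -10)
1/O(N, U(2, 4)) = 1/(-10) = -⅒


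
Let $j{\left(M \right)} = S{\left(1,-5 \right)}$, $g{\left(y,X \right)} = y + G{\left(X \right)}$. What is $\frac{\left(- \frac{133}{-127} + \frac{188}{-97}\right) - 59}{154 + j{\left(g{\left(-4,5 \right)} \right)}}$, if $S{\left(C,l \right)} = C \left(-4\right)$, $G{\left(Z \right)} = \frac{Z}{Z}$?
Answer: $- \frac{122966}{307975} \approx -0.39927$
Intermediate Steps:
$G{\left(Z \right)} = 1$
$g{\left(y,X \right)} = 1 + y$ ($g{\left(y,X \right)} = y + 1 = 1 + y$)
$S{\left(C,l \right)} = - 4 C$
$j{\left(M \right)} = -4$ ($j{\left(M \right)} = \left(-4\right) 1 = -4$)
$\frac{\left(- \frac{133}{-127} + \frac{188}{-97}\right) - 59}{154 + j{\left(g{\left(-4,5 \right)} \right)}} = \frac{\left(- \frac{133}{-127} + \frac{188}{-97}\right) - 59}{154 - 4} = \frac{\left(\left(-133\right) \left(- \frac{1}{127}\right) + 188 \left(- \frac{1}{97}\right)\right) - 59}{150} = \left(\left(\frac{133}{127} - \frac{188}{97}\right) - 59\right) \frac{1}{150} = \left(- \frac{10975}{12319} - 59\right) \frac{1}{150} = \left(- \frac{737796}{12319}\right) \frac{1}{150} = - \frac{122966}{307975}$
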